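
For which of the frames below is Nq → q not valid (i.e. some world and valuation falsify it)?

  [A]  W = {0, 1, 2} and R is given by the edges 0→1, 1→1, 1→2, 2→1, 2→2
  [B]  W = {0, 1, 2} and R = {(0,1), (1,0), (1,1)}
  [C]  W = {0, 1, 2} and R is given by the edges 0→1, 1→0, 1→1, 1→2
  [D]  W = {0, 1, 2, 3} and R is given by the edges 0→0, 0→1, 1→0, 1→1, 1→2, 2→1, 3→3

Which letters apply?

A, B, C, D

The schema Nq → q is axiom T; it is valid on a frame iff R is reflexive.
(A) R is not reflexive (not 0 R 0), so the schema fails here.
(B) R is not reflexive (not 0 R 0), so the schema fails here.
(C) R is not reflexive (not 0 R 0), so the schema fails here.
(D) R is not reflexive (not 2 R 2), so the schema fails here.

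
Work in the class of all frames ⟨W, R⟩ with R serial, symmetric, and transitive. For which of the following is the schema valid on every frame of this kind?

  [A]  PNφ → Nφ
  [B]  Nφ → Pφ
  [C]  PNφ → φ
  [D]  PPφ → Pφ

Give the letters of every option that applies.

A, B, C, D

A serial symmetric transitive relation is reflexive (take any v with uRv; symmetry gives vRu and transitivity gives uRu), hence an equivalence relation.
(A) PNφ → Nφ is the dual of axiom 5, which corresponds to the euclidean property. Every such R is euclidean — valid.
(B) axiom D: valid iff R is serial. Every such R is serial — valid.
(C) PNφ → φ is the dual of axiom B; it is valid on a frame exactly when R is symmetric. Every such R is symmetric, so valid.
(D) PPφ → Pφ is the dual of axiom 4, which corresponds to transitivity. Every such R is transitive — valid.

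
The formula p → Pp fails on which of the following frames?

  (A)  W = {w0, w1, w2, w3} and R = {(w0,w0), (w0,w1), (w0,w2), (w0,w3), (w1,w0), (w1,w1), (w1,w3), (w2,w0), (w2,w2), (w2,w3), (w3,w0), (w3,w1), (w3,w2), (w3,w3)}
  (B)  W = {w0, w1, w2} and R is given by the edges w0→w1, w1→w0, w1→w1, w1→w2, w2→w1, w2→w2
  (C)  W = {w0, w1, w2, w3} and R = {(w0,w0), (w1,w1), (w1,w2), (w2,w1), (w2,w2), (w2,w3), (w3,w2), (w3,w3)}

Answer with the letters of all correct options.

The schema p → Pp is the dual of axiom T; it is valid on a frame iff R is reflexive.
(A) R is reflexive (each world relates to itself), so the schema is valid here.
(B) R is not reflexive (not w0 R w0), so the schema fails here.
(C) R is reflexive (each world relates to itself), so the schema is valid here.

B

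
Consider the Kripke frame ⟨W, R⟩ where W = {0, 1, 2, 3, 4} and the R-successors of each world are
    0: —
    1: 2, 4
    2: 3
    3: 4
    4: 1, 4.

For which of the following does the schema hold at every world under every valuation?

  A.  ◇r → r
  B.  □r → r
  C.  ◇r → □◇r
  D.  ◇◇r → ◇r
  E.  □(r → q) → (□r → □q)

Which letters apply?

R is not reflexive: not 0 R 0.
R is not transitive: 1 R 2 and 2 R 3 but not 1 R 3.
R is not euclidean: 1 R 2 and 1 R 4 but not 2 R 4.
R is not a subset of the identity: 1 R 2 with 1 ≠ 2.
(A) ◇r → r is the converse of T; it holds exactly when R ⊆ identity. Here R ⊄ identity — not valid.
(B) □r → r is axiom T, which corresponds to reflexivity. R is not reflexive — not valid.
(C) ◇r → □◇r (axiom 5) characterises the euclidean frames. R is not euclidean — not valid.
(D) ◇◇r → ◇r (the dual of axiom 4) characterises the transitive frames. R is not transitive — not valid.
(E) □(r → q) → (□r → □q) is axiom K, valid on every Kripke frame — valid.

E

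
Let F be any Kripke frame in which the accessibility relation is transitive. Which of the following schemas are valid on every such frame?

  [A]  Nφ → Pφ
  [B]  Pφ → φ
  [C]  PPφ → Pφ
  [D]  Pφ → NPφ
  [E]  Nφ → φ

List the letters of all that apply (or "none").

C

(A) axiom D: valid iff R is serial. Such an R need not be serial — not valid.
(B) Pφ → φ is valid only on frames where every R-edge is a self-loop. Such an R need not be a subset of the identity — not valid.
(C) PPφ → Pφ is the dual of axiom 4; it is valid on a frame exactly when R is transitive. Every such R is transitive, so valid.
(D) Pφ → NPφ (axiom 5) characterises the euclidean frames. Such an R need not be euclidean — not valid.
(E) Nφ → φ (axiom T) characterises the reflexive frames. Such an R need not be reflexive — not valid.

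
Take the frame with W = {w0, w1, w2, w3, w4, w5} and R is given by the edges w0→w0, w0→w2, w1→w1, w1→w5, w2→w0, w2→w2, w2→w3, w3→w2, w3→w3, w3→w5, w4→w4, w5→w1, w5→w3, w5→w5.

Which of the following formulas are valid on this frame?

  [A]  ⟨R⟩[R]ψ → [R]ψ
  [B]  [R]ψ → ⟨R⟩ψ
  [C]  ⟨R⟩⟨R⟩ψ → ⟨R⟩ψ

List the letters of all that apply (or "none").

R is not transitive: w0 R w2 and w2 R w3 but not w0 R w3.
R is not euclidean: w2 R w0 and w2 R w3 but not w0 R w3.
R is serial: every world has an R-successor.
(A) ⟨R⟩[R]ψ → [R]ψ is the dual of axiom 5, which corresponds to the euclidean property. R is not euclidean — not valid.
(B) [R]ψ → ⟨R⟩ψ is axiom D, which corresponds to seriality. R is serial — valid.
(C) ⟨R⟩⟨R⟩ψ → ⟨R⟩ψ (the dual of axiom 4) characterises the transitive frames. R is not transitive — not valid.

B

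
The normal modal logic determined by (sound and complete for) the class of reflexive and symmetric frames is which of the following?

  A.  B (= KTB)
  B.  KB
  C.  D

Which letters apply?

A

(A) B (= KTB) is determined by exactly this class.
(B) KB is determined by the class of symmetric frames.
(C) D is determined by the class of serial frames.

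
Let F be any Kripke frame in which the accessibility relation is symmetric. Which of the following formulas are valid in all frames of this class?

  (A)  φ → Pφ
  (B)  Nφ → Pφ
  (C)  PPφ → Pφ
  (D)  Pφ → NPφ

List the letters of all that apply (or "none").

(A) the dual of axiom T: valid iff R is reflexive. Such an R need not be reflexive — not valid.
(B) Nφ → Pφ is axiom D, which corresponds to seriality. Such an R need not be serial — not valid.
(C) PPφ → Pφ (the dual of axiom 4) characterises the transitive frames. Such an R need not be transitive — not valid.
(D) Pφ → NPφ is axiom 5, which corresponds to the euclidean property. Such an R need not be euclidean — not valid.

none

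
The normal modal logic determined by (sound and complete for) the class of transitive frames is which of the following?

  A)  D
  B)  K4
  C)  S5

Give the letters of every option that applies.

(A) D is determined by the class of serial frames.
(B) K4 is determined by exactly this class.
(C) S5 is determined by the class of reflexive, symmetric, and transitive frames.

B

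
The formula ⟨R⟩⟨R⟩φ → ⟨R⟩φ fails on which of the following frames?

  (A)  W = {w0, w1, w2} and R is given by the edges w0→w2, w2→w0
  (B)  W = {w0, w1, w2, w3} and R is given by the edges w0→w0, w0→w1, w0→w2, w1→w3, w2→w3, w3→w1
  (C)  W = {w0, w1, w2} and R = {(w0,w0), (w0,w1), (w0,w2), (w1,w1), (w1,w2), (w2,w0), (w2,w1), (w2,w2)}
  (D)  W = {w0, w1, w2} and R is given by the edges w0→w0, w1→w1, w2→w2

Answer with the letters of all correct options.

The schema ⟨R⟩⟨R⟩φ → ⟨R⟩φ is the dual of axiom 4; it is valid on a frame iff R is transitive.
(A) R is not transitive (w0 R w2 and w2 R w0 but not w0 R w0), so the schema fails here.
(B) R is not transitive (w0 R w1 and w1 R w3 but not w0 R w3), so the schema fails here.
(C) R is not transitive (w1 R w2 and w2 R w0 but not w1 R w0), so the schema fails here.
(D) R is transitive (R is closed under composition), so the schema is valid here.

A, B, C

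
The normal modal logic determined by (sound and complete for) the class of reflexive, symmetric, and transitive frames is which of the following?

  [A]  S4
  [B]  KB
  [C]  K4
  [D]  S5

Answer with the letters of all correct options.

(A) S4 is determined by the class of reflexive and transitive frames.
(B) KB is determined by the class of symmetric frames.
(C) K4 is determined by the class of transitive frames.
(D) S5 is determined by exactly this class.

D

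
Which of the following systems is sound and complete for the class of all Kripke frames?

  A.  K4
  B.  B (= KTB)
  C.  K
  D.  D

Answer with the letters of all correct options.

C

(A) K4 is determined by the class of transitive frames.
(B) B (= KTB) is determined by the class of reflexive and symmetric frames.
(C) K is determined by exactly this class.
(D) D is determined by the class of serial frames.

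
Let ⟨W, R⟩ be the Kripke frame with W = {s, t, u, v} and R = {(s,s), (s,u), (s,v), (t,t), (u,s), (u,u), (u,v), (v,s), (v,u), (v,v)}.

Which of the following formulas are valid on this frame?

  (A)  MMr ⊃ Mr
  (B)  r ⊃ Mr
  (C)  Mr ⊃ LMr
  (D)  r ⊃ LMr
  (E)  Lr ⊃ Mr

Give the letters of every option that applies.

A, B, C, D, E

R is reflexive: each world relates to itself.
R is symmetric: every R-edge is matched by its reverse.
R is transitive: R is closed under composition.
R is euclidean: any two R-successors of the same world are R-related.
R is serial: every world has an R-successor.
(A) MMr ⊃ Mr (the dual of axiom 4) characterises the transitive frames. R is transitive — valid.
(B) r ⊃ Mr (the dual of axiom T) characterises the reflexive frames. R is reflexive — valid.
(C) Mr ⊃ LMr is axiom 5, which corresponds to the euclidean property. R is euclidean — valid.
(D) axiom B: valid iff R is symmetric. R is symmetric — valid.
(E) Lr ⊃ Mr is axiom D; it is valid on a frame exactly when R is serial. R is serial, so valid.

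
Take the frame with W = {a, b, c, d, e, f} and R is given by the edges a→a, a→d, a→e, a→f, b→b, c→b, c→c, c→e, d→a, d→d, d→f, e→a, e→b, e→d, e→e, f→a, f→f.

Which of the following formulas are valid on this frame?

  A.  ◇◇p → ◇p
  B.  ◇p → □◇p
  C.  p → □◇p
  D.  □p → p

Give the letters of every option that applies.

R is reflexive: each world relates to itself.
R is not symmetric: c R b but not b R c.
R is not transitive: a R e and e R b but not a R b.
R is not euclidean: a R d and a R e but not d R e.
(A) ◇◇p → ◇p is the dual of axiom 4, which corresponds to transitivity. R is not transitive — not valid.
(B) ◇p → □◇p is axiom 5; it is valid on a frame exactly when R is euclidean. R is not euclidean, so not valid.
(C) p → □◇p (axiom B) characterises the symmetric frames. R is not symmetric — not valid.
(D) □p → p is axiom T, which corresponds to reflexivity. R is reflexive — valid.

D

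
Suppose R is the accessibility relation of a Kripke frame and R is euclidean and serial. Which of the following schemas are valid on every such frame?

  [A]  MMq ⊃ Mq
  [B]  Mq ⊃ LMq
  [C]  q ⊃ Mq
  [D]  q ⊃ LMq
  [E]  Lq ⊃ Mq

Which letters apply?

B, E

(A) MMq ⊃ Mq is the dual of axiom 4; it is valid on a frame exactly when R is transitive. Such an R need not be transitive, so not valid.
(B) Mq ⊃ LMq is axiom 5; it is valid on a frame exactly when R is euclidean. Every such R is euclidean, so valid.
(C) the dual of axiom T: valid iff R is reflexive. Such an R need not be reflexive — not valid.
(D) q ⊃ LMq is axiom B, which corresponds to symmetry. Such an R need not be symmetric — not valid.
(E) axiom D: valid iff R is serial. Every such R is serial — valid.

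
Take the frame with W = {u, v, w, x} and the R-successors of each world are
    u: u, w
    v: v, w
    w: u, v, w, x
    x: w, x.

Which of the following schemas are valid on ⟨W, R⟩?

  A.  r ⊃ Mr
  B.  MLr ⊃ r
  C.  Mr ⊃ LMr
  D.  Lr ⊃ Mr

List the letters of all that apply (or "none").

R is reflexive: each world relates to itself.
R is symmetric: every R-edge is matched by its reverse.
R is not euclidean: w R u and w R v but not u R v.
R is serial: every world has an R-successor.
(A) r ⊃ Mr is the dual of axiom T, which corresponds to reflexivity. R is reflexive — valid.
(B) MLr ⊃ r is the dual of axiom B; it is valid on a frame exactly when R is symmetric. R is symmetric, so valid.
(C) axiom 5: valid iff R is euclidean. R is not euclidean — not valid.
(D) axiom D: valid iff R is serial. R is serial — valid.

A, B, D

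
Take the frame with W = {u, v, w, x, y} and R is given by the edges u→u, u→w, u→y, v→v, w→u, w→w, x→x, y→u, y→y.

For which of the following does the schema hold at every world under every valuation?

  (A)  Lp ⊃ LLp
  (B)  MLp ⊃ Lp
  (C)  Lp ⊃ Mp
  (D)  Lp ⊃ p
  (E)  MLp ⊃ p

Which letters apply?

C, D, E

R is reflexive: each world relates to itself.
R is symmetric: every R-edge is matched by its reverse.
R is not transitive: w R u and u R y but not w R y.
R is not euclidean: u R w and u R y but not w R y.
R is serial: every world has an R-successor.
(A) Lp ⊃ LLp is axiom 4, which corresponds to transitivity. R is not transitive — not valid.
(B) the dual of axiom 5: valid iff R is euclidean. R is not euclidean — not valid.
(C) Lp ⊃ Mp is axiom D, which corresponds to seriality. R is serial — valid.
(D) axiom T: valid iff R is reflexive. R is reflexive — valid.
(E) MLp ⊃ p (the dual of axiom B) characterises the symmetric frames. R is symmetric — valid.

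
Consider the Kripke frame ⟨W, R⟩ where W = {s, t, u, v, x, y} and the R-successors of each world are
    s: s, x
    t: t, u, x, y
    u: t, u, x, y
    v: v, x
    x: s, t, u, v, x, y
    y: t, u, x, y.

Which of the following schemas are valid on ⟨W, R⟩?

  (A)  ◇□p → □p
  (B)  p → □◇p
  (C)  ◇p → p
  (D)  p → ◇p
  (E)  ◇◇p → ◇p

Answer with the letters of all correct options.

R is reflexive: each world relates to itself.
R is symmetric: every R-edge is matched by its reverse.
R is not transitive: s R x and x R t but not s R t.
R is not euclidean: x R s and x R t but not s R t.
R is not a subset of the identity: s R x with s ≠ x.
(A) the dual of axiom 5: valid iff R is euclidean. R is not euclidean — not valid.
(B) p → □◇p (axiom B) characterises the symmetric frames. R is symmetric — valid.
(C) ◇p → p (the converse of T) corresponds to R being a subset of the identity. Here R ⊄ identity, so not valid.
(D) p → ◇p is the dual of axiom T; it is valid on a frame exactly when R is reflexive. R is reflexive, so valid.
(E) the dual of axiom 4: valid iff R is transitive. R is not transitive — not valid.

B, D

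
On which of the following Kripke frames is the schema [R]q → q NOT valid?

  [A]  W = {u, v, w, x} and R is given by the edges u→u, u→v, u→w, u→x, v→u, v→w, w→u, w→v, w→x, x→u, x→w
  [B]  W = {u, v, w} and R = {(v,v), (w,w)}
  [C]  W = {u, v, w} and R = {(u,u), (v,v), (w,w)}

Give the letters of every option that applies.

A, B

The schema [R]q → q is axiom T; it is valid on a frame iff R is reflexive.
(A) R is not reflexive (not v R v), so the schema fails here.
(B) R is not reflexive (not u R u), so the schema fails here.
(C) R is reflexive (each world relates to itself), so the schema is valid here.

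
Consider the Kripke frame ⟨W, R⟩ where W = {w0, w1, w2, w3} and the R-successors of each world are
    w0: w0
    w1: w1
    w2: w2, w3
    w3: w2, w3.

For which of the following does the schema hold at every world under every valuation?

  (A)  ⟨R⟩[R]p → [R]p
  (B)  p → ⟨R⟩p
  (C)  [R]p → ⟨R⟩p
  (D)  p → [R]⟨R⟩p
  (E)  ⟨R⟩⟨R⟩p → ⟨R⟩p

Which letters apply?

R is reflexive: each world relates to itself.
R is symmetric: every R-edge is matched by its reverse.
R is transitive: R is closed under composition.
R is euclidean: any two R-successors of the same world are R-related.
R is serial: every world has an R-successor.
(A) ⟨R⟩[R]p → [R]p (the dual of axiom 5) characterises the euclidean frames. R is euclidean — valid.
(B) the dual of axiom T: valid iff R is reflexive. R is reflexive — valid.
(C) axiom D: valid iff R is serial. R is serial — valid.
(D) p → [R]⟨R⟩p is axiom B; it is valid on a frame exactly when R is symmetric. R is symmetric, so valid.
(E) the dual of axiom 4: valid iff R is transitive. R is transitive — valid.

A, B, C, D, E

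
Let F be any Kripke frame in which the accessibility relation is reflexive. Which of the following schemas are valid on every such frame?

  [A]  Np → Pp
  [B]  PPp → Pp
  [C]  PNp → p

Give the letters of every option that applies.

A reflexive relation is serial.
(A) axiom D: valid iff R is serial. Every such R is serial — valid.
(B) PPp → Pp (the dual of axiom 4) characterises the transitive frames. Such an R need not be transitive — not valid.
(C) PNp → p is the dual of axiom B; it is valid on a frame exactly when R is symmetric. Such an R need not be symmetric, so not valid.

A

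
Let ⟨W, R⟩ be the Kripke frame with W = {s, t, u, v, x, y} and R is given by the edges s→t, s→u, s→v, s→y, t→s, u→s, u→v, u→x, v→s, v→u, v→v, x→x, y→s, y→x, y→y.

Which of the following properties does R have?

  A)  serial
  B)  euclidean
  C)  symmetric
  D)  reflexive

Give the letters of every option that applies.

A

(A) serial: every world has an R-successor.
(B) not euclidean: s R t and s R u but not t R u.
(C) not symmetric: u R x but not x R u.
(D) not reflexive: not s R s.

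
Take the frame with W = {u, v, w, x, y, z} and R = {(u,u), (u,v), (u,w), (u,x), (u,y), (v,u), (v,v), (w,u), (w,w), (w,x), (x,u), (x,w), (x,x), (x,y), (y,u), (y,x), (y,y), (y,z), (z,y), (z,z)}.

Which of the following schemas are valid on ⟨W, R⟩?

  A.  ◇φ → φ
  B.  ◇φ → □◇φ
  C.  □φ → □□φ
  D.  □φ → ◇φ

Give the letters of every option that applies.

D

R is not transitive: u R y and y R z but not u R z.
R is not euclidean: u R v and u R w but not v R w.
R is serial: every world has an R-successor.
R is not a subset of the identity: u R v with u ≠ v.
(A) ◇φ → φ is the converse of T; it holds exactly when R ⊆ identity. Here R ⊄ identity — not valid.
(B) ◇φ → □◇φ is axiom 5; it is valid on a frame exactly when R is euclidean. R is not euclidean, so not valid.
(C) □φ → □□φ is axiom 4; it is valid on a frame exactly when R is transitive. R is not transitive, so not valid.
(D) □φ → ◇φ is axiom D, which corresponds to seriality. R is serial — valid.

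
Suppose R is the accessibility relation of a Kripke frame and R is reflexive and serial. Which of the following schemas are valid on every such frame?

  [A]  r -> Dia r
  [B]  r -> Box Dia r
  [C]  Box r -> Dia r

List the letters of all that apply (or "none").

A, C

(A) the dual of axiom T: valid iff R is reflexive. Every such R is reflexive — valid.
(B) axiom B: valid iff R is symmetric. Such an R need not be symmetric — not valid.
(C) Box r -> Dia r is axiom D, which corresponds to seriality. Every such R is serial — valid.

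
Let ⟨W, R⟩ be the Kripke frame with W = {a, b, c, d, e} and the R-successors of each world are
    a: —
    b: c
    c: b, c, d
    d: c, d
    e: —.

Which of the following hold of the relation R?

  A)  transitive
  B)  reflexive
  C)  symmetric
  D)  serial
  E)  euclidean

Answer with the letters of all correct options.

C

(A) not transitive: b R c and c R b but not b R b.
(B) not reflexive: not a R a.
(C) symmetric: every R-edge is matched by its reverse.
(D) not serial: a has no R-successor.
(E) not euclidean: c R b and c R d but not b R d.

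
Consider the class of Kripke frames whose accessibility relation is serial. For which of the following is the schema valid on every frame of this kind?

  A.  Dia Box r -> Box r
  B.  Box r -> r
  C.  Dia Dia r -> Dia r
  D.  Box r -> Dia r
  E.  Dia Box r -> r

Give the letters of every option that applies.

D

(A) the dual of axiom 5: valid iff R is euclidean. Such an R need not be euclidean — not valid.
(B) Box r -> r is axiom T, which corresponds to reflexivity. Such an R need not be reflexive — not valid.
(C) the dual of axiom 4: valid iff R is transitive. Such an R need not be transitive — not valid.
(D) axiom D: valid iff R is serial. Every such R is serial — valid.
(E) the dual of axiom B: valid iff R is symmetric. Such an R need not be symmetric — not valid.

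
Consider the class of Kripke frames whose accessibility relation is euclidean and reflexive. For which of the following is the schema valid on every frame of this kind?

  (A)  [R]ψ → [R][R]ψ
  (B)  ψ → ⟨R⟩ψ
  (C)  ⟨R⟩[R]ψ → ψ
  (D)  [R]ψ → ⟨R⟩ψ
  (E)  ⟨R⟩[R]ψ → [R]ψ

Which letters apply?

A reflexive euclidean relation is also symmetric (from wRw and wRv the euclidean condition gives vRw) and hence transitive; it is an equivalence relation.
(A) [R]ψ → [R][R]ψ is axiom 4; it is valid on a frame exactly when R is transitive. Every such R is transitive, so valid.
(B) the dual of axiom T: valid iff R is reflexive. Every such R is reflexive — valid.
(C) ⟨R⟩[R]ψ → ψ is the dual of axiom B; it is valid on a frame exactly when R is symmetric. Every such R is symmetric, so valid.
(D) axiom D: valid iff R is serial. Every such R is serial — valid.
(E) the dual of axiom 5: valid iff R is euclidean. Every such R is euclidean — valid.

A, B, C, D, E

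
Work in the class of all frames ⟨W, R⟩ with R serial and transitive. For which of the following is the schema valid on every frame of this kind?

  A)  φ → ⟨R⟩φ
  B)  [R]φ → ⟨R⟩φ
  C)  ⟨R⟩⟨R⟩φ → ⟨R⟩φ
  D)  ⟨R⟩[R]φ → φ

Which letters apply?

B, C

(A) the dual of axiom T: valid iff R is reflexive. Such an R need not be reflexive — not valid.
(B) [R]φ → ⟨R⟩φ is axiom D, which corresponds to seriality. Every such R is serial — valid.
(C) ⟨R⟩⟨R⟩φ → ⟨R⟩φ (the dual of axiom 4) characterises the transitive frames. Every such R is transitive — valid.
(D) ⟨R⟩[R]φ → φ is the dual of axiom B; it is valid on a frame exactly when R is symmetric. Such an R need not be symmetric, so not valid.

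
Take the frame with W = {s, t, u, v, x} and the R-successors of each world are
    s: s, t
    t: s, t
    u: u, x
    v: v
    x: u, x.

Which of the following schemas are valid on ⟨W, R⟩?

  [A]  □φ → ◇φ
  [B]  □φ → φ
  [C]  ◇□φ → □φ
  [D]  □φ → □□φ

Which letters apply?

R is reflexive: each world relates to itself.
R is transitive: R is closed under composition.
R is euclidean: any two R-successors of the same world are R-related.
R is serial: every world has an R-successor.
(A) □φ → ◇φ is axiom D, which corresponds to seriality. R is serial — valid.
(B) □φ → φ (axiom T) characterises the reflexive frames. R is reflexive — valid.
(C) ◇□φ → □φ is the dual of axiom 5; it is valid on a frame exactly when R is euclidean. R is euclidean, so valid.
(D) □φ → □□φ (axiom 4) characterises the transitive frames. R is transitive — valid.

A, B, C, D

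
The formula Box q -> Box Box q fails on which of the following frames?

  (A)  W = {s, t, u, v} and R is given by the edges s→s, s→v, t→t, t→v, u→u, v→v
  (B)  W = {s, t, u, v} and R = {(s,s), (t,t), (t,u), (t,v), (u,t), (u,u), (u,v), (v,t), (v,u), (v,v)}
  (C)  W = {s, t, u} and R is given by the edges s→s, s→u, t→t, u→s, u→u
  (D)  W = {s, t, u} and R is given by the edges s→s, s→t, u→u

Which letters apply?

none

The schema Box q -> Box Box q is axiom 4; it is valid on a frame iff R is transitive.
(A) R is transitive (R is closed under composition), so the schema is valid here.
(B) R is transitive (R is closed under composition), so the schema is valid here.
(C) R is transitive (R is closed under composition), so the schema is valid here.
(D) R is transitive (R is closed under composition), so the schema is valid here.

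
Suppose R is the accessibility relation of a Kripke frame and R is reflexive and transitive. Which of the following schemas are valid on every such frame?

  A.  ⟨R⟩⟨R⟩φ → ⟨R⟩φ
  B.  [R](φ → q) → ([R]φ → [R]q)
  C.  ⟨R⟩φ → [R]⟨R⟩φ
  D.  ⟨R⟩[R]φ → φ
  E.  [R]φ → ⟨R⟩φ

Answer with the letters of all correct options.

A, B, E

Reflexive relations are serial.
(A) ⟨R⟩⟨R⟩φ → ⟨R⟩φ is the dual of axiom 4; it is valid on a frame exactly when R is transitive. Every such R is transitive, so valid.
(B) [R](φ → q) → ([R]φ → [R]q) is axiom K, valid on every Kripke frame — valid.
(C) ⟨R⟩φ → [R]⟨R⟩φ is axiom 5, which corresponds to the euclidean property. Such an R need not be euclidean — not valid.
(D) ⟨R⟩[R]φ → φ is the dual of axiom B; it is valid on a frame exactly when R is symmetric. Such an R need not be symmetric, so not valid.
(E) [R]φ → ⟨R⟩φ is axiom D, which corresponds to seriality. Every such R is serial — valid.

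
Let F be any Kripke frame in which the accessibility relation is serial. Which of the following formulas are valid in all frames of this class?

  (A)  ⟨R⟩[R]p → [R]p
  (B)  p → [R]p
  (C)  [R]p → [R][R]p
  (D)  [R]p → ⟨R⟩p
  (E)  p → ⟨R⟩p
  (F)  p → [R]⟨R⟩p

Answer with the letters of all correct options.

D

(A) ⟨R⟩[R]p → [R]p is the dual of axiom 5, which corresponds to the euclidean property. Such an R need not be euclidean — not valid.
(B) p → [R]p (equivalent to ◇p→p) corresponds to R being a subset of the identity. Such an R need not be a subset of the identity, so not valid.
(C) [R]p → [R][R]p (axiom 4) characterises the transitive frames. Such an R need not be transitive — not valid.
(D) axiom D: valid iff R is serial. Every such R is serial — valid.
(E) the dual of axiom T: valid iff R is reflexive. Such an R need not be reflexive — not valid.
(F) p → [R]⟨R⟩p is axiom B; it is valid on a frame exactly when R is symmetric. Such an R need not be symmetric, so not valid.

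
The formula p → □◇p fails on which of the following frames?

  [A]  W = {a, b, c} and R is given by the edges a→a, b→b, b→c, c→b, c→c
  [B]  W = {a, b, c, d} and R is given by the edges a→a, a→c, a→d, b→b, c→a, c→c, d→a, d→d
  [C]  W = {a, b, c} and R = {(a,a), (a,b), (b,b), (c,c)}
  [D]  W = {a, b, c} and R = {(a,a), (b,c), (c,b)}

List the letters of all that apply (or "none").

C

The schema p → □◇p is axiom B; it is valid on a frame iff R is symmetric.
(A) R is symmetric (every R-edge is matched by its reverse), so the schema is valid here.
(B) R is symmetric (every R-edge is matched by its reverse), so the schema is valid here.
(C) R is not symmetric (a R b but not b R a), so the schema fails here.
(D) R is symmetric (every R-edge is matched by its reverse), so the schema is valid here.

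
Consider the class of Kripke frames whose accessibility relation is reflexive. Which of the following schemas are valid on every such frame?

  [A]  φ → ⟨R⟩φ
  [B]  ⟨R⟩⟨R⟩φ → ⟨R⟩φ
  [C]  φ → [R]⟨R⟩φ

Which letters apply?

A

A reflexive relation is serial.
(A) φ → ⟨R⟩φ (the dual of axiom T) characterises the reflexive frames. Every such R is reflexive — valid.
(B) ⟨R⟩⟨R⟩φ → ⟨R⟩φ is the dual of axiom 4; it is valid on a frame exactly when R is transitive. Such an R need not be transitive, so not valid.
(C) φ → [R]⟨R⟩φ (axiom B) characterises the symmetric frames. Such an R need not be symmetric — not valid.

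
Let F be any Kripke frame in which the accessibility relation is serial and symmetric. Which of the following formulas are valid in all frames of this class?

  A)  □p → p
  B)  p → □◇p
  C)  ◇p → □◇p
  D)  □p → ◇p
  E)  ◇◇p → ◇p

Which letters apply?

(A) □p → p is axiom T, which corresponds to reflexivity. Such an R need not be reflexive — not valid.
(B) axiom B: valid iff R is symmetric. Every such R is symmetric — valid.
(C) ◇p → □◇p is axiom 5, which corresponds to the euclidean property. Such an R need not be euclidean — not valid.
(D) □p → ◇p is axiom D, which corresponds to seriality. Every such R is serial — valid.
(E) ◇◇p → ◇p is the dual of axiom 4, which corresponds to transitivity. Such an R need not be transitive — not valid.

B, D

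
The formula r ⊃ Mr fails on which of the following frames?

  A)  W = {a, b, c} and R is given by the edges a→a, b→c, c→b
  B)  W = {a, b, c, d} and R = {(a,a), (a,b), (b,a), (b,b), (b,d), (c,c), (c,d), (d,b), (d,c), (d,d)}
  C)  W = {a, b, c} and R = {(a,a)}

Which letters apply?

A, C

The schema r ⊃ Mr is the dual of axiom T; it is valid on a frame iff R is reflexive.
(A) R is not reflexive (not b R b), so the schema fails here.
(B) R is reflexive (each world relates to itself), so the schema is valid here.
(C) R is not reflexive (not b R b), so the schema fails here.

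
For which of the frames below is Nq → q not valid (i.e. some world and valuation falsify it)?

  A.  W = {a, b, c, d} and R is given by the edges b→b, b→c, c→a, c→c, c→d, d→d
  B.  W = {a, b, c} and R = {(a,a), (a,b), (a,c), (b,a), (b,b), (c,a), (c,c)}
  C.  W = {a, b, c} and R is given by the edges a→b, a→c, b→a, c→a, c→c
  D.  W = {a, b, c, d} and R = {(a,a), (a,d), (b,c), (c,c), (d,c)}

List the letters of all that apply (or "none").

A, C, D

The schema Nq → q is axiom T; it is valid on a frame iff R is reflexive.
(A) R is not reflexive (not a R a), so the schema fails here.
(B) R is reflexive (each world relates to itself), so the schema is valid here.
(C) R is not reflexive (not a R a), so the schema fails here.
(D) R is not reflexive (not b R b), so the schema fails here.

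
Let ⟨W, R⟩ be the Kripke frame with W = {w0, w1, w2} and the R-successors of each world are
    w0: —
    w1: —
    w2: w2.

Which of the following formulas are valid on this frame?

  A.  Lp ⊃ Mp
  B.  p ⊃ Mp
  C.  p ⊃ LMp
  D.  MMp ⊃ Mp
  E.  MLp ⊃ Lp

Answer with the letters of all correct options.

R is not reflexive: not w0 R w0.
R is symmetric: every R-edge is matched by its reverse.
R is transitive: R is closed under composition.
R is euclidean: any two R-successors of the same world are R-related.
R is not serial: w0 has no R-successor.
(A) Lp ⊃ Mp (axiom D) characterises the serial frames. R is not serial — not valid.
(B) p ⊃ Mp (the dual of axiom T) characterises the reflexive frames. R is not reflexive — not valid.
(C) p ⊃ LMp is axiom B, which corresponds to symmetry. R is symmetric — valid.
(D) MMp ⊃ Mp (the dual of axiom 4) characterises the transitive frames. R is transitive — valid.
(E) MLp ⊃ Lp is the dual of axiom 5, which corresponds to the euclidean property. R is euclidean — valid.

C, D, E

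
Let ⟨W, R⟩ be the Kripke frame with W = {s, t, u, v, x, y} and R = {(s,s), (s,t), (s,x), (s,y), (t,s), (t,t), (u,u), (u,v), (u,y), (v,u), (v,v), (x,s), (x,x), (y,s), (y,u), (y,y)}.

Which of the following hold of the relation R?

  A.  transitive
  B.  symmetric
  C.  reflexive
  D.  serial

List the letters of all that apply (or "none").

B, C, D

(A) not transitive: s R y and y R u but not s R u.
(B) symmetric: every R-edge is matched by its reverse.
(C) reflexive: each world relates to itself.
(D) serial: every world has an R-successor.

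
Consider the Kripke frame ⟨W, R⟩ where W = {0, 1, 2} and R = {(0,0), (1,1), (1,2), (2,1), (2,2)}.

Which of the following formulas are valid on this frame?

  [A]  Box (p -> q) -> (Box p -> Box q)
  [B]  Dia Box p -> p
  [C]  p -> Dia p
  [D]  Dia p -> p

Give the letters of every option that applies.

A, B, C

R is reflexive: each world relates to itself.
R is symmetric: every R-edge is matched by its reverse.
R is not a subset of the identity: 1 R 2 with 1 ≠ 2.
(A) Box (p -> q) -> (Box p -> Box q) is the K axiom; it holds on all frames — valid.
(B) the dual of axiom B: valid iff R is symmetric. R is symmetric — valid.
(C) p -> Dia p (the dual of axiom T) characterises the reflexive frames. R is reflexive — valid.
(D) Dia p -> p is valid only on frames where every R-edge is a self-loop. Here R ⊄ identity — not valid.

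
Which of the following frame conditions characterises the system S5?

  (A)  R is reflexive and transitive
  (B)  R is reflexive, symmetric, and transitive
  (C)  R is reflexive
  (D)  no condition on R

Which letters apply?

B

(A) this class determines S4, not S5.
(B) S5 is sound and complete for exactly this class.
(C) this class determines T (= KT), not S5.
(D) this class determines K, not S5.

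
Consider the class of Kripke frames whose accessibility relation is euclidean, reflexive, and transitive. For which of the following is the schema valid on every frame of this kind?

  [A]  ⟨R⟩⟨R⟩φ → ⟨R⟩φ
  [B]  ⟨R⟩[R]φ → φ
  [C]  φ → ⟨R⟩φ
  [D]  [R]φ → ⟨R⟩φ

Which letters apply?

A, B, C, D

A relation that is euclidean, reflexive, and transitive is also serial and symmetric.
(A) ⟨R⟩⟨R⟩φ → ⟨R⟩φ is the dual of axiom 4; it is valid on a frame exactly when R is transitive. Every such R is transitive, so valid.
(B) the dual of axiom B: valid iff R is symmetric. Every such R is symmetric — valid.
(C) the dual of axiom T: valid iff R is reflexive. Every such R is reflexive — valid.
(D) axiom D: valid iff R is serial. Every such R is serial — valid.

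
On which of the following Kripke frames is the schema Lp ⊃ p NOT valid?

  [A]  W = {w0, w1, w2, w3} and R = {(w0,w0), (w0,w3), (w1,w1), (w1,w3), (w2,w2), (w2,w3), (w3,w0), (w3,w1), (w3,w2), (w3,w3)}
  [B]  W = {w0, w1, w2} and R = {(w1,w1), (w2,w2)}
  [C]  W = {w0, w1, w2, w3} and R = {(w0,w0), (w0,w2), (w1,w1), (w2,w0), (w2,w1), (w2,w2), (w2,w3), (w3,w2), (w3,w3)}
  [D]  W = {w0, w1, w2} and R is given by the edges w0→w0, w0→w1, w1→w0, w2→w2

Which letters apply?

B, D

The schema Lp ⊃ p is axiom T; it is valid on a frame iff R is reflexive.
(A) R is reflexive (each world relates to itself), so the schema is valid here.
(B) R is not reflexive (not w0 R w0), so the schema fails here.
(C) R is reflexive (each world relates to itself), so the schema is valid here.
(D) R is not reflexive (not w1 R w1), so the schema fails here.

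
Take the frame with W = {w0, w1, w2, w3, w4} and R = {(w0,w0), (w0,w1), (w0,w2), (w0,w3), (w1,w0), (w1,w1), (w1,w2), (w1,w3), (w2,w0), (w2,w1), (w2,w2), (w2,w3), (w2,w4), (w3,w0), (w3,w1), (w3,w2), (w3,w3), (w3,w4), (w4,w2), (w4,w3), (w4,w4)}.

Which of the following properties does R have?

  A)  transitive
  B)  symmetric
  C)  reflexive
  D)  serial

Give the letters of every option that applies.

(A) not transitive: w0 R w2 and w2 R w4 but not w0 R w4.
(B) symmetric: every R-edge is matched by its reverse.
(C) reflexive: each world relates to itself.
(D) serial: every world has an R-successor.

B, C, D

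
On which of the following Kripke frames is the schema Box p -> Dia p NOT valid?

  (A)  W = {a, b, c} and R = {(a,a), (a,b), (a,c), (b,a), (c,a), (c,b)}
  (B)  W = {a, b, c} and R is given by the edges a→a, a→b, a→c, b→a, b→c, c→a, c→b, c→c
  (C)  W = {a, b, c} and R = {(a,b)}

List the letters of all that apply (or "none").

The schema Box p -> Dia p is axiom D; it is valid on a frame iff R is serial.
(A) R is serial (every world has an R-successor), so the schema is valid here.
(B) R is serial (every world has an R-successor), so the schema is valid here.
(C) R is not serial (b has no R-successor), so the schema fails here.

C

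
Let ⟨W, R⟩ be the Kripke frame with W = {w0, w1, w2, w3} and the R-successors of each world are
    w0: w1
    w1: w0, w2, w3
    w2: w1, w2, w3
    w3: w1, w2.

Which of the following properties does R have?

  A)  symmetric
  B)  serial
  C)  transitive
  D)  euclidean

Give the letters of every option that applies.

(A) symmetric: every R-edge is matched by its reverse.
(B) serial: every world has an R-successor.
(C) not transitive: w0 R w1 and w1 R w0 but not w0 R w0.
(D) not euclidean: w1 R w0 and w1 R w2 but not w0 R w2.

A, B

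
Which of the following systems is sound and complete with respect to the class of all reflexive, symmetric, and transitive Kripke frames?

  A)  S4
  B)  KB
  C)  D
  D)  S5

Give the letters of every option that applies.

D

(A) S4 is determined by the class of reflexive and transitive frames.
(B) KB is determined by the class of symmetric frames.
(C) D is determined by the class of serial frames.
(D) S5 is determined by exactly this class.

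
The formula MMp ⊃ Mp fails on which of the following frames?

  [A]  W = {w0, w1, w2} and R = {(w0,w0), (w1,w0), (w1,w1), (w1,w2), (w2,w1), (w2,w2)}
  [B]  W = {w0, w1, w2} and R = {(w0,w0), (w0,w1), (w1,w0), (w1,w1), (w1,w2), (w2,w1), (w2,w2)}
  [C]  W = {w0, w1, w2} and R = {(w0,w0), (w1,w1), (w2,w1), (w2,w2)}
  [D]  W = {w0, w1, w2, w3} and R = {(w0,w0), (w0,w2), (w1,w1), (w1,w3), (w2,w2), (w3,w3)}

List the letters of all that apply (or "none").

The schema MMp ⊃ Mp is the dual of axiom 4; it is valid on a frame iff R is transitive.
(A) R is not transitive (w2 R w1 and w1 R w0 but not w2 R w0), so the schema fails here.
(B) R is not transitive (w0 R w1 and w1 R w2 but not w0 R w2), so the schema fails here.
(C) R is transitive (R is closed under composition), so the schema is valid here.
(D) R is transitive (R is closed under composition), so the schema is valid here.

A, B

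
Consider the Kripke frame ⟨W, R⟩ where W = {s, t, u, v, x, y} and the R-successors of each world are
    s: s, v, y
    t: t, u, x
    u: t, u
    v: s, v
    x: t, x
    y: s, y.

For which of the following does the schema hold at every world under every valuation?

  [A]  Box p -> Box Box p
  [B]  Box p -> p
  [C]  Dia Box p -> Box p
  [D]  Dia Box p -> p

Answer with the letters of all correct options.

R is reflexive: each world relates to itself.
R is symmetric: every R-edge is matched by its reverse.
R is not transitive: u R t and t R x but not u R x.
R is not euclidean: s R v and s R y but not v R y.
(A) Box p -> Box Box p is axiom 4; it is valid on a frame exactly when R is transitive. R is not transitive, so not valid.
(B) axiom T: valid iff R is reflexive. R is reflexive — valid.
(C) Dia Box p -> Box p is the dual of axiom 5, which corresponds to the euclidean property. R is not euclidean — not valid.
(D) Dia Box p -> p is the dual of axiom B, which corresponds to symmetry. R is symmetric — valid.

B, D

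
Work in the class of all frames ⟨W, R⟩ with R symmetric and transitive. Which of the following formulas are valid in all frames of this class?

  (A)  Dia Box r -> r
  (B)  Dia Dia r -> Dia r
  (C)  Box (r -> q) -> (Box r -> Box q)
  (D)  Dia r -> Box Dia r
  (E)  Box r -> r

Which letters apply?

A, B, C, D

A symmetric transitive relation is euclidean (uRv and uRw give vRu by symmetry, then vRw by transitivity).
(A) Dia Box r -> r is the dual of axiom B, which corresponds to symmetry. Every such R is symmetric — valid.
(B) Dia Dia r -> Dia r is the dual of axiom 4; it is valid on a frame exactly when R is transitive. Every such R is transitive, so valid.
(C) Box (r -> q) -> (Box r -> Box q) is axiom K, valid on every Kripke frame — valid.
(D) Dia r -> Box Dia r is axiom 5; it is valid on a frame exactly when R is euclidean. Every such R is euclidean, so valid.
(E) Box r -> r is axiom T, which corresponds to reflexivity. Such an R need not be reflexive — not valid.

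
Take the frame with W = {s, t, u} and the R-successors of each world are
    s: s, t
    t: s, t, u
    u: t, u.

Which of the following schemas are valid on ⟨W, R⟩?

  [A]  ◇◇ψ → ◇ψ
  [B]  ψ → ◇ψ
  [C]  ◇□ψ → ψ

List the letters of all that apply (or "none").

R is reflexive: each world relates to itself.
R is symmetric: every R-edge is matched by its reverse.
R is not transitive: s R t and t R u but not s R u.
(A) ◇◇ψ → ◇ψ (the dual of axiom 4) characterises the transitive frames. R is not transitive — not valid.
(B) ψ → ◇ψ is the dual of axiom T, which corresponds to reflexivity. R is reflexive — valid.
(C) ◇□ψ → ψ is the dual of axiom B; it is valid on a frame exactly when R is symmetric. R is symmetric, so valid.

B, C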